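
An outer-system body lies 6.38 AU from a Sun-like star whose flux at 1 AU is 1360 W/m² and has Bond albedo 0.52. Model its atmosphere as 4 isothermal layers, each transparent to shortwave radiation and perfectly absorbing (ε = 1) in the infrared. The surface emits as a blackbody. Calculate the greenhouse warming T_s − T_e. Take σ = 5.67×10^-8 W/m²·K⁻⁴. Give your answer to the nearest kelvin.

Irradiance scales as 1/d², so S = 1360 W/m² × (1/6.38)² = 33.41 W/m².
The effective emission temperature is T_e = [S(1−α)/(4σ)]^¼ = 91.70 K.
Surface: T_s = (5)^¼·T_e = 137.1 K.
Warming: T_s − T_e = 45.42 K.

45 K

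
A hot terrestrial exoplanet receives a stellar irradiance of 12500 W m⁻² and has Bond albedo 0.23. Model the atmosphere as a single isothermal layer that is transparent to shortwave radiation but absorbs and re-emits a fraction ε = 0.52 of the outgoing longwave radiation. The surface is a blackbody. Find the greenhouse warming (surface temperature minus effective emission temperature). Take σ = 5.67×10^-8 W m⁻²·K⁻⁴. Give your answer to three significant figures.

The planet radiates to space at T_e = [S(1−α)/(4σ)]^(1/4) = 453.9 K.
Surface balance with a leaky layer gives σT_s⁴ = σT_e⁴·2/(2−ε), so T_s = T_e·[2/(2−0.52)]^(1/4) = 489.4 K.
T_s − T_e = 489.4 − 453.9 = 35.49 K.

35.5 kelvin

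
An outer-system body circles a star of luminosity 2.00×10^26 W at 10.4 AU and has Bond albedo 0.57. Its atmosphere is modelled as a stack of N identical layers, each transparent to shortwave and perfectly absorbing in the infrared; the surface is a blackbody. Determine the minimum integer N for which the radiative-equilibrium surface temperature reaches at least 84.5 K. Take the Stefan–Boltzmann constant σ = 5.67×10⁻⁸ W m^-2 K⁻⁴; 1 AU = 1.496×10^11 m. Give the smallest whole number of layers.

4

Orbital distance: d = 10.4 AU = 1.556×10^12 m.
S = L/(4πd²) = 6.575 W m^-2.
Top-of-atmosphere balance: σT_e⁴ = S(1−α)/4 = 0.7068 W m^-2 → T_e = 59.42 K.
Since T_s⁴ = (N+1)T_e⁴, we need N ≥ (T_s/T_e)⁴ − 1 = 3.090.
The minimum whole number is N = 4.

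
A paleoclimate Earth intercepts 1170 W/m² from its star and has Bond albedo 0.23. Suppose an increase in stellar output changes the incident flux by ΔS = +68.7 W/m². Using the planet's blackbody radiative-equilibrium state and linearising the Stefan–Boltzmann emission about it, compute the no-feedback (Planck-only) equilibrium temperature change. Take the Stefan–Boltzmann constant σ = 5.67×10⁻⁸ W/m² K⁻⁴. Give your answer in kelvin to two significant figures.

3.7 kelvin

Unperturbed T_e = [1170·(1−0.23)/(4σ)]^¼ = 251.0 K.
Only a fraction (1−α) is absorbed and it's spread over 4πR², so ΔF = (1−α)ΔS/4 = 13.22 W/m².
Linearising σT⁴ gives d(σT⁴)/dT = 4σT_e³ = 3.589 W/m² per K.
So ΔT₀ = 13.22/3.589 = 3.69 K.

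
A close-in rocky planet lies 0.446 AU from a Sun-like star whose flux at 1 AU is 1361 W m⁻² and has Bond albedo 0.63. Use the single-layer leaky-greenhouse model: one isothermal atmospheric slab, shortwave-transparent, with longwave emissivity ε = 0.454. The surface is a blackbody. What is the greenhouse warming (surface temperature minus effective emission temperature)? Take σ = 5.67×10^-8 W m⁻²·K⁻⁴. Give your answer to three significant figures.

21.6 K

Flux at the orbit: S = 1361/(0.446)² = 6842 W m⁻².
Effective emission temperature (TOA balance): σT_e⁴ = S(1−α)/4 = 632.9 W m⁻² → T_e = 325.0 K.
Surface balance with a leaky layer gives σT_s⁴ = σT_e⁴·2/(2−ε), so T_s = T_e·[2/(2−0.454)]^(1/4) = 346.7 K.
Greenhouse warming: T_s − T_e = 21.61 K.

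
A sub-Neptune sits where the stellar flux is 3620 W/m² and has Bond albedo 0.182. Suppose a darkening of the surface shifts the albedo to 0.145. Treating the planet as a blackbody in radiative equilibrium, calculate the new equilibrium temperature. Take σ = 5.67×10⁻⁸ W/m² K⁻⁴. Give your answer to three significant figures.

342 kelvin

With the new albedo, S(1−α₂)/4 = 773.8 W/m², so T₂ = 341.8 K.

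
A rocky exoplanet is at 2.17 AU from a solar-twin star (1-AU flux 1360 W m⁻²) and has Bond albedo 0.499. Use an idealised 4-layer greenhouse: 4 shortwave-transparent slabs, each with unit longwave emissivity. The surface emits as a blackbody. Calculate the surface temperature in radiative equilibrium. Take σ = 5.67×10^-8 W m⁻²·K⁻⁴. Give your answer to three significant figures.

238 K

Flux at the orbit: S = 1360/(2.17)² = 288.8 W m⁻².
Top-of-atmosphere balance: σT_e⁴ = S(1−α)/4 = 36.17 W m⁻² → T_e = 158.9 K.
Layer-by-layer balance gives σT_s⁴ = (N+1)σT_e⁴, so T_s = 5^¼·158.9 = 237.7 K.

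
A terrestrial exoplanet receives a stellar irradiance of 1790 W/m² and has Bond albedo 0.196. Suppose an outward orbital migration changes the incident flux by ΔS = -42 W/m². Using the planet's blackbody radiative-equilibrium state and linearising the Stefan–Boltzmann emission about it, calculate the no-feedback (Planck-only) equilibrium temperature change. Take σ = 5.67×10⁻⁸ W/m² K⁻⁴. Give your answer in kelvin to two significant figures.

-1.7 K

The baseline emission temperature is T_e = 282.2 K.
ΔF = Δ[S(1−α)]/4 = (1−0.196)·-42/4 = -8.442 W/m².
Linearising σT⁴ gives d(σT⁴)/dT = 4σT_e³ = 5.099 W/m² per K.
So ΔT₀ = -8.442/5.099 = -1.66 K.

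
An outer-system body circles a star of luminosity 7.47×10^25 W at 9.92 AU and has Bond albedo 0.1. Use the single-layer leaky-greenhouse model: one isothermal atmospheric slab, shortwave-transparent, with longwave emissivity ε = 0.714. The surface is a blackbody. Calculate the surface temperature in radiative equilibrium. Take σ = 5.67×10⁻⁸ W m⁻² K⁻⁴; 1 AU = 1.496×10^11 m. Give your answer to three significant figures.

63.9 K

Orbital distance: d = 9.92 AU = 1.484×10^12 m.
Spreading L over a sphere of radius d: S = 7.47×10^25/(4π·1.48×10^12²) = 2.699 W m⁻².
At the top of the atmosphere, σT_e⁴ = S(1−α)/4 = 0.6073 W m⁻², giving T_e = 57.21 K.
For a single slab of emissivity ε, T_s⁴ = 2T_e⁴/(2−ε); thus T_s = 57.21·(1.555)^(1/4) = 63.89 K.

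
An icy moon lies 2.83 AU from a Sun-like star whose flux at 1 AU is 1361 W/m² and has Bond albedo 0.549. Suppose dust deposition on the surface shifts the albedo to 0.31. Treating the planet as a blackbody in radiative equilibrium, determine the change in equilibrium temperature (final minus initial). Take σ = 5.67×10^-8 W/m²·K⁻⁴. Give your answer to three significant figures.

15.2 K

Flux at the orbit: S = 1361/(2.83)² = 169.9 W/m².
Initial: T₁ = [S(1−0.549)/(4σ)]^(1/4) = 135.6 K.
Final:   T₂ = [S(1−0.31)/(4σ)]^(1/4) = 150.8 K.
Change: 150.8 − 135.6 = 15.21 K.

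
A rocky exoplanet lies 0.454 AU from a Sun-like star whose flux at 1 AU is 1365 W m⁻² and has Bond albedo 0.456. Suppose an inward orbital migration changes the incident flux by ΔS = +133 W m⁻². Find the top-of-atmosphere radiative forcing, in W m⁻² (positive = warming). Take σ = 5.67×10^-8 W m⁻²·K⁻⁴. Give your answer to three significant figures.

18.1 W m⁻²

Irradiance scales as 1/d², so S = 1365 W m⁻² × (1/0.454)² = 6622 W m⁻².
TOA radiative forcing: ΔF = (1−α)ΔS/4 = 0.544·(+133)/4 = 18.09 W m⁻².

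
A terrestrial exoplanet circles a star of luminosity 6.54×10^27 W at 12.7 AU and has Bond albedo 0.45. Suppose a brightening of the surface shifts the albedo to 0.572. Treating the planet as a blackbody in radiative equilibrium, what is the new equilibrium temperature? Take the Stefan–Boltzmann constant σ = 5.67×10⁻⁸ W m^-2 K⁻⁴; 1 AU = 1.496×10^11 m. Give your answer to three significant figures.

128 kelvin

Orbital distance: d = 12.7 AU = 1.900×10^12 m.
S = L/(4πd²) = 144.2 W m^-2.
With the new albedo, S(1−α₂)/4 = 15.43 W m^-2, so T₂ = 128.4 K.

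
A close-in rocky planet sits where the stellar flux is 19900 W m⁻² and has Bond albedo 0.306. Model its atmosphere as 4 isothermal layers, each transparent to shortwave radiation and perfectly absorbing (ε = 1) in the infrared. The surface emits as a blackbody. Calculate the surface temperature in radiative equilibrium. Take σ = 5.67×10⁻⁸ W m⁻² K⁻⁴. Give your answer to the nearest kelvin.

743 K

OLR = S(1−α)/4 = 3453 W m⁻²; the top layer radiates at T_e = 496.8 K.
Layer-by-layer balance gives σT_s⁴ = (N+1)σT_e⁴, so T_s = 5^¼·496.8 = 742.8 K.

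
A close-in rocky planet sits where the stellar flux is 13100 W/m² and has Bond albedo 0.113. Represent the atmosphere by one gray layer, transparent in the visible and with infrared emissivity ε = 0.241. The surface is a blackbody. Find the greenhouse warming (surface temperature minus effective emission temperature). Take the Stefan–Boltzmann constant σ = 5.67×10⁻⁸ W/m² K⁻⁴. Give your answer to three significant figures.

15.5 K

The planet radiates to space at T_e = [S(1−α)/(4σ)]^(1/4) = 475.8 K.
Surface balance with a leaky layer gives σT_s⁴ = σT_e⁴·2/(2−ε), so T_s = T_e·[2/(2−0.241)]^(1/4) = 491.3 K.
T_s − T_e = 491.3 − 475.8 = 15.52 K.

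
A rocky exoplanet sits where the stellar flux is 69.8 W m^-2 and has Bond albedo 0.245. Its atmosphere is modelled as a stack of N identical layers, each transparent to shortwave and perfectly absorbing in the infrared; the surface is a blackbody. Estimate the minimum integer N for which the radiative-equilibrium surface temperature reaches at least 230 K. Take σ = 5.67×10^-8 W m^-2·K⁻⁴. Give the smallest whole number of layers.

Top-of-atmosphere balance: σT_e⁴ = S(1−α)/4 = 13.17 W m^-2 → T_e = 123.5 K.
Since T_s⁴ = (N+1)T_e⁴, we need N ≥ (T_s/T_e)⁴ − 1 = 11.043.
Rounding up, N = 12.

12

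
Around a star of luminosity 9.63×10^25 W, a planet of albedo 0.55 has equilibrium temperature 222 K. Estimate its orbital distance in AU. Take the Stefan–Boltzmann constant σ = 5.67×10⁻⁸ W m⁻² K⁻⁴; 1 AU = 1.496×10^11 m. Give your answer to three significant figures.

0.529 AU

Energy balance gives S = 4σT⁴/(1−α) = 1224 W m⁻².
S = L/(4πd²) → d = √(L/4πS) = √(9.63×10^25/(4π·1224)) = 7.912×10^10 m = 0.5289 AU.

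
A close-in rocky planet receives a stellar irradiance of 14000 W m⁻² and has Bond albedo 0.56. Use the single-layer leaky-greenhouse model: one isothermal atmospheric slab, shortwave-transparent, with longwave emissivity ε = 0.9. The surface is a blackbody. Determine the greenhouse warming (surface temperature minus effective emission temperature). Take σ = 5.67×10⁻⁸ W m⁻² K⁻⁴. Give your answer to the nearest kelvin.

At the top of the atmosphere, σT_e⁴ = S(1−α)/4 = 1540 W m⁻², giving T_e = 406.0 K.
The surface balance (absorbed SW + ε·downward IR = σT_s⁴) with T_a⁴ = T_s⁴/2 reduces to T_s = T_e·[2/(2−ε)]^¼ = 471.4 K.
The atmosphere warms the surface by 65.44 K.

65 K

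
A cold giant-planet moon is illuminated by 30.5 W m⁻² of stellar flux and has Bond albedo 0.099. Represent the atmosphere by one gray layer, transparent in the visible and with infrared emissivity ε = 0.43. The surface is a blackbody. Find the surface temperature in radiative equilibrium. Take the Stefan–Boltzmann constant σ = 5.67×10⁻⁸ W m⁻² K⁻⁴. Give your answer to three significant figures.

111 kelvin

At the top of the atmosphere, σT_e⁴ = S(1−α)/4 = 6.870 W m⁻², giving T_e = 104.9 K.
Surface balance with a leaky layer gives σT_s⁴ = σT_e⁴·2/(2−ε), so T_s = T_e·[2/(2−0.43)]^(1/4) = 111.5 K.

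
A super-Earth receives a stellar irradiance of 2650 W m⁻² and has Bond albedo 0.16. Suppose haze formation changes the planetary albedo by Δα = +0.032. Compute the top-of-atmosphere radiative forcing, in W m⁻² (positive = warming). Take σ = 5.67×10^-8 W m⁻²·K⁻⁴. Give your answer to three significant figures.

-21.2 W m⁻²

TOA radiative forcing: ΔF = −S·Δα/4 = −2650·(+0.032)/4 = -21.20 W m⁻².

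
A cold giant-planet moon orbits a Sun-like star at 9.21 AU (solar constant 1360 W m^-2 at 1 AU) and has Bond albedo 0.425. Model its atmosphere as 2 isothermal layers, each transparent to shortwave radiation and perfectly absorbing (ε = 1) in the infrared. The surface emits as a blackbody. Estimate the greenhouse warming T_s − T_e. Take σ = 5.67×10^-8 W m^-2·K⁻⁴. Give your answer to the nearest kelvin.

25 K

Irradiance scales as 1/d², so S = 1360 W m^-2 × (1/9.21)² = 16.03 W m^-2.
OLR = S(1−α)/4 = 2.305 W m^-2; the top layer radiates at T_e = 79.85 K.
Surface: T_s = (3)^¼·T_e = 105.1 K.
Warming: T_s − T_e = 25.24 K.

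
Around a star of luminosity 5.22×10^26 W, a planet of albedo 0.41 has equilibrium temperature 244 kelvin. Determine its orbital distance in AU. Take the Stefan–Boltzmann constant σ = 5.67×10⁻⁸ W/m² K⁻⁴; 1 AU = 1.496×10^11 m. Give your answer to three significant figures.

Required flux: S = 4σT⁴/(1−α) = 1363 W/m².
From L = 4πd²S, d = √(5.22×10^26/(4π·1363)) = 1.746×10^11 m = 1.167 AU.

1.17 AU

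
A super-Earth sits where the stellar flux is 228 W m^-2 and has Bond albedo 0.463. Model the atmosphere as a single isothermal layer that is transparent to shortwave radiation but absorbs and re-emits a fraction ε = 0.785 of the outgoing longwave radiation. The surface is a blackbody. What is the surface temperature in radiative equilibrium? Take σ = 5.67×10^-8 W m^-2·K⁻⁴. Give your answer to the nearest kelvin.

At the top of the atmosphere, σT_e⁴ = S(1−α)/4 = 30.61 W m^-2, giving T_e = 152.4 K.
The surface balance (absorbed SW + ε·downward IR = σT_s⁴) with T_a⁴ = T_s⁴/2 reduces to T_s = T_e·[2/(2−ε)]^¼ = 172.7 K.

173 kelvin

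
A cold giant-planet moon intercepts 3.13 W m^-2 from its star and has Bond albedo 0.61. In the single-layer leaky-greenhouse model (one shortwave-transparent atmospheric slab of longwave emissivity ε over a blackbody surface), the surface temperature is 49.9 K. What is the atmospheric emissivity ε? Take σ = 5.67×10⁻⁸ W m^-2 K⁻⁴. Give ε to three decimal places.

First, T_e = [3.130·(1−0.61)/(4σ)]^(1/4) = 48.17 K.
Inverting T_s⁴ = 2T_e⁴/(2−ε): (T_e/T_s)⁴ = 0.8681, so ε = 2(1 − 0.8681) = 0.2638.

0.264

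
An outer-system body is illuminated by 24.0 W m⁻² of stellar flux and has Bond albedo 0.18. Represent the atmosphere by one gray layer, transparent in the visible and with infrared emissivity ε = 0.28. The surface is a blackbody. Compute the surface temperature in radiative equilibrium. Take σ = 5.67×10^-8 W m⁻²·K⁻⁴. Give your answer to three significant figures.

The planet radiates to space at T_e = [S(1−α)/(4σ)]^(1/4) = 96.52 K.
The surface balance (absorbed SW + ε·downward IR = σT_s⁴) with T_a⁴ = T_s⁴/2 reduces to T_s = T_e·[2/(2−ε)]^¼ = 100.2 K.

100 kelvin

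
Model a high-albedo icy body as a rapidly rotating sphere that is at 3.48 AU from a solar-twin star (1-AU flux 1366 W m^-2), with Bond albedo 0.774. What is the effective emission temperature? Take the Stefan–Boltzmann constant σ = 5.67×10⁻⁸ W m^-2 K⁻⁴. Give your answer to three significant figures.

103 kelvin

By the inverse-square law, S = 1366/3.48² = 112.8 W m^-2.
The planet absorbs (1−α)S over its disc πR² and re-emits over 4πR², so the mean absorbed flux is (1−0.774)·112.8/4 = 6.373 W m^-2.
Balancing against σT⁴: T = (6.373/5.67×10⁻⁸)^(1/4) = 103.0 K.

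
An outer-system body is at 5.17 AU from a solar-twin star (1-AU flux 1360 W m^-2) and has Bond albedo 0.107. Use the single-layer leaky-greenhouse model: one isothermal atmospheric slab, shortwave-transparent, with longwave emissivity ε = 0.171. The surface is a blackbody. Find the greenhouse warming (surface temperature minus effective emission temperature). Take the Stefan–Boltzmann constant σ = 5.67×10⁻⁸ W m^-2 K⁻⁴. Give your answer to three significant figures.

Irradiance scales as 1/d², so S = 1360 W m^-2 × (1/5.17)² = 50.88 W m^-2.
Effective emission temperature (TOA balance): σT_e⁴ = S(1−α)/4 = 11.36 W m^-2 → T_e = 119.0 K.
For a single slab of emissivity ε, T_s⁴ = 2T_e⁴/(2−ε); thus T_s = 119.0·(1.093)^(1/4) = 121.7 K.
T_s − T_e = 121.7 − 119.0 = 2.688 K.

2.69 K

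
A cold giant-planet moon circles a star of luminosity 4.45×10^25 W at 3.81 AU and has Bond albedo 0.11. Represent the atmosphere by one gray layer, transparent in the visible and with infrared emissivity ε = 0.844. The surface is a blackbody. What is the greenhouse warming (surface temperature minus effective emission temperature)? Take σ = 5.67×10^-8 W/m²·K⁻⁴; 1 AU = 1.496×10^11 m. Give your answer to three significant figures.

11.9 kelvin

d = 3.81 × 1.496×10^11 m = 5.700×10^11 m.
Flux at the orbit: S = L/(4πd²) = 4.45×10^25/(4π·(5.70×10^11)²) = 10.90 W/m².
The planet radiates to space at T_e = [S(1−α)/(4σ)]^(1/4) = 80.87 K.
Surface balance with a leaky layer gives σT_s⁴ = σT_e⁴·2/(2−ε), so T_s = T_e·[2/(2−0.844)]^(1/4) = 92.75 K.
T_s − T_e = 92.75 − 80.87 = 11.88 K.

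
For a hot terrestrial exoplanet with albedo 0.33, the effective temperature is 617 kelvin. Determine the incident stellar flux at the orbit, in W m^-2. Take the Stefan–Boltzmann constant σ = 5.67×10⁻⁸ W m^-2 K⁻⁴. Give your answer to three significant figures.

49100 W m^-2

Invert the energy balance for S: S = 4σT⁴/(1−α).
The emitted flux is σT⁴ = 8217 W m^-2.
S = 4·8217/0.67 = 49060 W m^-2.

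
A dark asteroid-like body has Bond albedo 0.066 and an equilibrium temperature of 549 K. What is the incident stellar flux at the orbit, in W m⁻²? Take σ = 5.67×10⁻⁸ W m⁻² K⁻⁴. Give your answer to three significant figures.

22100 W m⁻²

From S(1−α)/4 = σT⁴: S = 4σT⁴/(1−α).
σT⁴ = 5.67×10⁻⁸·(549)⁴ = 5151 W m⁻².
So S = 4×5151/(1−0.066) = 22060 W m⁻².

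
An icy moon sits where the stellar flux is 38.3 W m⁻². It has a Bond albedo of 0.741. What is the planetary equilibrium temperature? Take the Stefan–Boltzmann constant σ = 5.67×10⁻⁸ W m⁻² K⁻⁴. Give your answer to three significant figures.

The planet absorbs (1−α)S over its disc πR² and re-emits over 4πR², so the mean absorbed flux is (1−0.741)·38.30/4 = 2.480 W m⁻².
Balancing against σT⁴: T = (2.480/5.67×10⁻⁸)^(1/4) = 81.32 K.

81.3 K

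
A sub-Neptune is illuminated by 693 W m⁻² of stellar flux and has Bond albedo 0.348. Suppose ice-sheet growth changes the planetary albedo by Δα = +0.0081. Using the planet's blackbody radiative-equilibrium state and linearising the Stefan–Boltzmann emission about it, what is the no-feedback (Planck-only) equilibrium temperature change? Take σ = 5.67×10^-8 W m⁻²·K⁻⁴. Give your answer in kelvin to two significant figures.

Reference equilibrium: T_e = [S(1−α)/(4σ)]^(1/4) = 211.3 K.
ΔF = −(S/4)Δα = −(693.0/4)×(+0.0081) = -1.403 W m⁻².
Planck response: λ_P = 4σT_e³ = 4·5.67×10⁻⁸·(211.3)³ = 2.139 W m⁻²/K.
Hence the no-feedback warming is ΔF/(4σT_e³) = -0.656 K.

-0.66 kelvin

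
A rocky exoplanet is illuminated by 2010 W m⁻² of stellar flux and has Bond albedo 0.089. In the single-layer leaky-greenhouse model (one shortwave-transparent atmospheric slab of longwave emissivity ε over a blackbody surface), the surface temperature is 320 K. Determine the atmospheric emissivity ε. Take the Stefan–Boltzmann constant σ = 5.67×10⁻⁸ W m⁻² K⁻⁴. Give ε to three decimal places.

0.460

TOA balance gives T_e = 299.8 K.
T_s⁴ = T_e⁴·2/(2−ε) → ε = 2 − 2(T_e/T_s)⁴ = 2 − 2·(299.8/320)⁴ = 0.4601.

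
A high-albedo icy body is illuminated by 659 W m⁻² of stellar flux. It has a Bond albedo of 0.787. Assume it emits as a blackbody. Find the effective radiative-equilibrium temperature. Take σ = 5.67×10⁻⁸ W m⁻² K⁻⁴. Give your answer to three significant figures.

Absorbed flux (global mean): S(1−α)/4 = 659.0·0.213/4 = 35.09 W m⁻².
Set σT⁴ = 35.09 → T = (35.09/σ)^(1/4) = 157.7 K.

158 K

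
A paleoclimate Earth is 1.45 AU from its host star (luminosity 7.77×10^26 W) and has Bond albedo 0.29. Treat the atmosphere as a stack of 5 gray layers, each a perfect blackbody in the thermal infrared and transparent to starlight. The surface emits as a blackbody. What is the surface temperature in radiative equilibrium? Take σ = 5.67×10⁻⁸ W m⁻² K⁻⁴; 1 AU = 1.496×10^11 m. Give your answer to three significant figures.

Orbital distance: d = 1.45 AU = 2.169×10^11 m.
S = L/(4πd²) = 1314 W m⁻².
The effective emission temperature is T_e = [S(1−α)/(4σ)]^¼ = 253.3 K.
For an N-layer opaque stack, T_s⁴ = (N+1)T_e⁴, hence T_s = (6)^(1/4)×253.3 K = 396.4 K.

396 K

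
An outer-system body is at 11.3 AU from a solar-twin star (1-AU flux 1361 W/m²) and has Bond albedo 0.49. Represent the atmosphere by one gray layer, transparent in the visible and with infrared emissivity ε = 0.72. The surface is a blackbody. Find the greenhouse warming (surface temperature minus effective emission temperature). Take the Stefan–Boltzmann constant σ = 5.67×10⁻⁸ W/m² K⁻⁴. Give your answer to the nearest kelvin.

8 kelvin

Flux at the orbit: S = 1361/(11.3)² = 10.66 W/m².
Effective emission temperature (TOA balance): σT_e⁴ = S(1−α)/4 = 1.359 W/m² → T_e = 69.97 K.
Surface balance with a leaky layer gives σT_s⁴ = σT_e⁴·2/(2−ε), so T_s = T_e·[2/(2−0.72)]^(1/4) = 78.23 K.
T_s − T_e = 78.23 − 69.97 = 8.259 K.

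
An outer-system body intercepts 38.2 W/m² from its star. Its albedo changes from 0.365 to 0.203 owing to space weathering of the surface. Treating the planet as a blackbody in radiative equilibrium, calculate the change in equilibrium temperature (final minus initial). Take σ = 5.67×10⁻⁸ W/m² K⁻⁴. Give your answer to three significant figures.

With α = 0.365, T₁ = 101.7 K.
After:  T₂ = [38.20·0.797/(4σ)]^(1/4) = 107.6 K.
Change: 107.6 − 101.7 = 5.944 K.

5.94 kelvin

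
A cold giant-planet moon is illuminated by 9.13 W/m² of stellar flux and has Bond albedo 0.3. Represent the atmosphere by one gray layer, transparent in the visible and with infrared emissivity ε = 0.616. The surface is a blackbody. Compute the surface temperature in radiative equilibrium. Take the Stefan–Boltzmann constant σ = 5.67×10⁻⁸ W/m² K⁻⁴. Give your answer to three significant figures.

79.9 K

Effective emission temperature (TOA balance): σT_e⁴ = S(1−α)/4 = 1.598 W/m² → T_e = 72.86 K.
Surface balance with a leaky layer gives σT_s⁴ = σT_e⁴·2/(2−ε), so T_s = T_e·[2/(2−0.616)]^(1/4) = 79.88 K.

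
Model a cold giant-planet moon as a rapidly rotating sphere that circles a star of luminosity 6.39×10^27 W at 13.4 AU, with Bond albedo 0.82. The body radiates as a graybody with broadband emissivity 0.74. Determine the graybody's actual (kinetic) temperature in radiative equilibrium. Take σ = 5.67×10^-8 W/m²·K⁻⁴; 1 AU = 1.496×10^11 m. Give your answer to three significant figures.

d = 13.4 × 1.496×10^11 m = 2.005×10^12 m.
Spreading L over a sphere of radius d: S = 6.39×10^27/(4π·2.00×10^12²) = 126.5 W/m².
Absorbed flux (global mean): S(1−α)/4 = 126.5·0.18/4 = 5.694 W/m².
Radiative balance εσT⁴ = 5.694 gives T = [5.694/(0.74·σ)]^(1/4) = 107.9 K.

108 kelvin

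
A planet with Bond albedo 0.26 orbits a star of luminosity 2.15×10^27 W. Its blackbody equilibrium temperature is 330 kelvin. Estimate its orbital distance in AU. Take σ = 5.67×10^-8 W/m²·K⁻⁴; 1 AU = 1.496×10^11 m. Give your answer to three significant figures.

1.45 AU

The flux needed for this T is 4σT⁴/(1−0.26) = 3635 W/m².
From L = 4πd²S, d = √(2.15×10^27/(4π·3635)) = 2.170×10^11 m = 1.450 AU.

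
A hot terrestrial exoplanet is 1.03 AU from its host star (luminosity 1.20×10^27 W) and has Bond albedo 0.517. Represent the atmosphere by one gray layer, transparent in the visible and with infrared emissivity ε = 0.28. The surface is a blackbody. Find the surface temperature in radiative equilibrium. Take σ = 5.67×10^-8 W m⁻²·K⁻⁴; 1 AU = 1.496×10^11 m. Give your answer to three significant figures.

Orbital distance: d = 1.03 AU = 1.541×10^11 m.
Flux at the orbit: S = L/(4πd²) = 1.20×10^27/(4π·(1.54×10^11)²) = 4022 W m⁻².
Effective emission temperature (TOA balance): σT_e⁴ = S(1−α)/4 = 485.6 W m⁻² → T_e = 304.2 K.
Surface balance with a leaky layer gives σT_s⁴ = σT_e⁴·2/(2−ε), so T_s = T_e·[2/(2−0.28)]^(1/4) = 315.9 K.

316 K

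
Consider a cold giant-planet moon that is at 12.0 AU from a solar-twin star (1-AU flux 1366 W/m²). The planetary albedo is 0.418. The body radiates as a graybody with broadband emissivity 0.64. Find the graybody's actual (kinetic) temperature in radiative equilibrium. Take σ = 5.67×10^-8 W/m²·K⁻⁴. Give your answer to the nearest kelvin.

Flux at the orbit: S = 1366/(12.0)² = 9.486 W/m².
Absorbed flux (global mean): S(1−α)/4 = 9.486·0.582/4 = 1.380 W/m².
Radiative balance εσT⁴ = 1.380 gives T = [1.380/(0.64·σ)]^(1/4) = 78.53 K.

79 kelvin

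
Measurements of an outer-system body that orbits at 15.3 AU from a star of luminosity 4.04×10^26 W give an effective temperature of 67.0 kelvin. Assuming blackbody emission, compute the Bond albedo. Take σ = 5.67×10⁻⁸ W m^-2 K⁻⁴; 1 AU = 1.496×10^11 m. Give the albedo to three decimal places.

Orbital distance: d = 15.3 AU = 2.289×10^12 m.
S = L/(4πd²) = 6.137 W m^-2.
Energy balance: S(1−α)/4 = σT⁴, so 1−α = 4σT⁴/S.
4σT⁴ = 4·5.67×10⁻⁸·(67.0)⁴ = 4.570 W m^-2.
1−α = 4.570/6.137 = 0.7448, so α = 0.2552.

0.255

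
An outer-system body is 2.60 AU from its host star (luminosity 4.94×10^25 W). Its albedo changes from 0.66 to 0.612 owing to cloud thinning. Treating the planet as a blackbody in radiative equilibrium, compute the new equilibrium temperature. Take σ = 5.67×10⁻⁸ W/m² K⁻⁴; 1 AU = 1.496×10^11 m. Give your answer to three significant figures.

Orbital distance: d = 2.60 AU = 3.890×10^11 m.
S = L/(4πd²) = 25.98 W/m².
With the new albedo, S(1−α₂)/4 = 2.520 W/m², so T₂ = 81.65 K.

81.7 K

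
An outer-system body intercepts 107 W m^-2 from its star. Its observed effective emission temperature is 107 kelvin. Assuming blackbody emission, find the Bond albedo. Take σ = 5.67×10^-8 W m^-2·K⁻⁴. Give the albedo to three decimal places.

0.722

Rearranging the radiative balance, α = 1 − 4σT⁴/S.
σT⁴ = 7.432 W m^-2, so 4σT⁴ = 29.73 W m^-2.
1−α = 29.73/107.0 = 0.2778, so α = 0.7222.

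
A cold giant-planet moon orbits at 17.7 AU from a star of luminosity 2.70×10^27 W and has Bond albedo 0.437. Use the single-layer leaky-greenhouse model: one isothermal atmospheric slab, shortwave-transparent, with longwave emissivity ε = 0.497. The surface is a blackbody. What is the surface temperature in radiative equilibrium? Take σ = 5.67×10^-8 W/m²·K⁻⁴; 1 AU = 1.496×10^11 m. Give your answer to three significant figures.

100 kelvin

Orbital distance: d = 17.7 AU = 2.648×10^12 m.
Flux at the orbit: S = L/(4πd²) = 2.70×10^27/(4π·(2.65×10^12)²) = 30.64 W/m².
At the top of the atmosphere, σT_e⁴ = S(1−α)/4 = 4.313 W/m², giving T_e = 93.39 K.
Surface balance with a leaky layer gives σT_s⁴ = σT_e⁴·2/(2−ε), so T_s = T_e·[2/(2−0.497)]^(1/4) = 100.3 K.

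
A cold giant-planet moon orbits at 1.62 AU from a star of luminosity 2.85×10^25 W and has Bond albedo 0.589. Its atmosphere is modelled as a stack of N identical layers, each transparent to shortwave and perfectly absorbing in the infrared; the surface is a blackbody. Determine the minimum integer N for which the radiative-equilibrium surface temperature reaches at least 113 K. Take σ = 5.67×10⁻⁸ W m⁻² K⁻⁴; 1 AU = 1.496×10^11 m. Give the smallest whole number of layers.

2

d = 1.62 × 1.496×10^11 m = 2.424×10^11 m.
S = L/(4πd²) = 38.61 W m⁻².
OLR = S(1−α)/4 = 3.968 W m⁻²; the top layer radiates at T_e = 91.46 K.
T_s = (N+1)^(1/4)·T_e ≥ 113 K requires N+1 ≥ (T_s/T_e)⁴ = (113/91.46)⁴ = 2.330.
The minimum whole number is N = 2.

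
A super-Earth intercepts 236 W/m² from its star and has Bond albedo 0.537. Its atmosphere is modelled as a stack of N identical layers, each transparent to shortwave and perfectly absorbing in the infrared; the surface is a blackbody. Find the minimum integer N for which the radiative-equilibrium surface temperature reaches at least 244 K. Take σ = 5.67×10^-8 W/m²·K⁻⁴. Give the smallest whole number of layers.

7

OLR = S(1−α)/4 = 27.32 W/m²; the top layer radiates at T_e = 148.2 K.
T_s = (N+1)^(1/4)·T_e ≥ 244 K requires N+1 ≥ (T_s/T_e)⁴ = (244/148.2)⁴ = 7.357.
The minimum whole number is N = 7.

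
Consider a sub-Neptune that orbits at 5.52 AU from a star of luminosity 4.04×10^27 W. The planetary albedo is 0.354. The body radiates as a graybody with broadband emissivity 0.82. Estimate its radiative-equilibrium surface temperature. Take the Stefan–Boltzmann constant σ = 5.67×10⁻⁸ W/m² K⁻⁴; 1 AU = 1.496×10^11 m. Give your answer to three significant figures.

201 K

Orbital distance: d = 5.52 AU = 8.258×10^11 m.
Spreading L over a sphere of radius d: S = 4.04×10^27/(4π·8.26×10^11²) = 471.4 W/m².
The planet absorbs (1−α)S over its disc πR² and re-emits over 4πR², so the mean absorbed flux is (1−0.354)·471.4/4 = 76.14 W/m².
Radiative balance εσT⁴ = 76.14 gives T = [76.14/(0.82·σ)]^(1/4) = 201.2 K.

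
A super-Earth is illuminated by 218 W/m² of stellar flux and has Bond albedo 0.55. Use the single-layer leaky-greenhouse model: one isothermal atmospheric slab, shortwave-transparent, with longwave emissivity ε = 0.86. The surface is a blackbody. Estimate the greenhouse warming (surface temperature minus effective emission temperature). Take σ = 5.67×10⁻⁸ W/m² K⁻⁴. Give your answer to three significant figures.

Effective emission temperature (TOA balance): σT_e⁴ = S(1−α)/4 = 24.52 W/m² → T_e = 144.2 K.
For a single slab of emissivity ε, T_s⁴ = 2T_e⁴/(2−ε); thus T_s = 144.2·(1.754)^(1/4) = 166.0 K.
Greenhouse warming: T_s − T_e = 21.76 K.

21.8 K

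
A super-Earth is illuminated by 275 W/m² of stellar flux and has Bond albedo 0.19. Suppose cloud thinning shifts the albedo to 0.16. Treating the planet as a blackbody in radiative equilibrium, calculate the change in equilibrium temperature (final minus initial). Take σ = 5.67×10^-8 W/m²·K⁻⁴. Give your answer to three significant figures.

1.62 K

Initial: T₁ = [S(1−0.19)/(4σ)]^(1/4) = 177.0 K.
Final:   T₂ = [S(1−0.16)/(4σ)]^(1/4) = 178.6 K.
ΔT = T₂ − T₁ = 1.617 K.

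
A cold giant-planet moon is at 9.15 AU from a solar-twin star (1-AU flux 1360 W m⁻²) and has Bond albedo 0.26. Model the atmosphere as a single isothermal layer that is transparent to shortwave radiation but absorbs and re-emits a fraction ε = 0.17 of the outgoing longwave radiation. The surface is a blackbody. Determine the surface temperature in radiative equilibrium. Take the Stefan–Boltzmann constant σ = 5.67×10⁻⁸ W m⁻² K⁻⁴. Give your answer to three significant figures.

By the inverse-square law, S = 1360/9.15² = 16.24 W m⁻².
At the top of the atmosphere, σT_e⁴ = S(1−α)/4 = 3.005 W m⁻², giving T_e = 85.32 K.
The surface balance (absorbed SW + ε·downward IR = σT_s⁴) with T_a⁴ = T_s⁴/2 reduces to T_s = T_e·[2/(2−ε)]^¼ = 87.24 K.

87.2 K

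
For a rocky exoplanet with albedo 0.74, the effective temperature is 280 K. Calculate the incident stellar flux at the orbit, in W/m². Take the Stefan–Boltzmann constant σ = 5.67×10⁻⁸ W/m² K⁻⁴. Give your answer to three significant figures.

Invert the energy balance for S: S = 4σT⁴/(1−α).
The emitted flux is σT⁴ = 348.5 W/m².
S = 4·348.5/0.26 = 5362 W/m².

5360 W/m²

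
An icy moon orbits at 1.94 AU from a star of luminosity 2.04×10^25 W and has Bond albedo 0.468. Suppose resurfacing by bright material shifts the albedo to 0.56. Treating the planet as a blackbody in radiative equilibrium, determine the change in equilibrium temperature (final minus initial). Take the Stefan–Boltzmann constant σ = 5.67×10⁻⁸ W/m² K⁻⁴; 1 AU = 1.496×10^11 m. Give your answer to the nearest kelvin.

-4 K

d = 1.94 × 1.496×10^11 m = 2.902×10^11 m.
Flux at the orbit: S = L/(4πd²) = 2.04×10^25/(4π·(2.90×10^11)²) = 19.27 W/m².
Initial: T₁ = [S(1−0.468)/(4σ)]^(1/4) = 82.00 K.
After:  T₂ = [19.27·0.44/(4σ)]^(1/4) = 78.20 K.
ΔT = T₂ − T₁ = -3.801 K.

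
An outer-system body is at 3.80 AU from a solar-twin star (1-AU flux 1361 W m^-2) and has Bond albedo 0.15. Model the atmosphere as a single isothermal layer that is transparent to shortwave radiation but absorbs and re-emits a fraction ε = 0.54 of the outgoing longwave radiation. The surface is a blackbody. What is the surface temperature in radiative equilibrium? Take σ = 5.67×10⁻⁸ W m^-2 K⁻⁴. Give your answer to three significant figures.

148 kelvin

Irradiance scales as 1/d², so S = 1361 W m^-2 × (1/3.80)² = 94.25 W m^-2.
The planet radiates to space at T_e = [S(1−α)/(4σ)]^(1/4) = 137.1 K.
For a single slab of emissivity ε, T_s⁴ = 2T_e⁴/(2−ε); thus T_s = 137.1·(1.37)^(1/4) = 148.3 K.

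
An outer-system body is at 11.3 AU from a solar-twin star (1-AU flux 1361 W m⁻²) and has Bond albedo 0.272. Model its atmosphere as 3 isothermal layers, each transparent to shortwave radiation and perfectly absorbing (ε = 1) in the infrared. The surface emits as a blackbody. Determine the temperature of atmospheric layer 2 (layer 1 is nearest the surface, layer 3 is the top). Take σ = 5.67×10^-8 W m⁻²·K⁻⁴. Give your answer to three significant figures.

Flux at the orbit: S = 1361/(11.3)² = 10.66 W m⁻².
Top-of-atmosphere balance: σT_e⁴ = S(1−α)/4 = 1.940 W m⁻² → T_e = 76.48 K.
The net upward flux σT_e⁴ is constant between every pair of levels, so T_k⁴ = (N+1−k)T_e⁴.
With k = 2: T_2 = (3+1−2)^¼·76.48 K = 90.95 K.

91.0 K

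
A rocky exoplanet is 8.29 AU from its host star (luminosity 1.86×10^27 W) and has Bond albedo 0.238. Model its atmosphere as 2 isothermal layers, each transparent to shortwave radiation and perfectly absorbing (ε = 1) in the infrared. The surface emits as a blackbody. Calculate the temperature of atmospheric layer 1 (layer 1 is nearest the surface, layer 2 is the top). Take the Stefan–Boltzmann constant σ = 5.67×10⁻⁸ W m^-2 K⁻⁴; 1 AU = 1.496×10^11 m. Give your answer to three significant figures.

Orbital distance: d = 8.29 AU = 1.240×10^12 m.
S = L/(4πd²) = 96.23 W m^-2.
The effective emission temperature is T_e = [S(1−α)/(4σ)]^¼ = 134.1 K.
Each opaque layer satisfies 2T_j⁴ = T_{j−1}⁴ + T_{j+1}⁴, giving T_k⁴ = (N+1−k)T_e⁴.
T_1 = (2)^(1/4)·134.1 = 159.5 K.

159 kelvin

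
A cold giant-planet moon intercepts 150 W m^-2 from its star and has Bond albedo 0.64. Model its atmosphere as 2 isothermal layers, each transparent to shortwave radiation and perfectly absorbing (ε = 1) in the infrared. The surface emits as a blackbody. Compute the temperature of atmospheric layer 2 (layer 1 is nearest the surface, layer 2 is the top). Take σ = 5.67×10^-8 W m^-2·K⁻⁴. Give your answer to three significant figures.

124 K

OLR = S(1−α)/4 = 13.50 W m^-2; the top layer radiates at T_e = 124.2 K.
Each opaque layer satisfies 2T_j⁴ = T_{j−1}⁴ + T_{j+1}⁴, giving T_k⁴ = (N+1−k)T_e⁴.
T_2 = (1)^(1/4)·124.2 = 124.2 K.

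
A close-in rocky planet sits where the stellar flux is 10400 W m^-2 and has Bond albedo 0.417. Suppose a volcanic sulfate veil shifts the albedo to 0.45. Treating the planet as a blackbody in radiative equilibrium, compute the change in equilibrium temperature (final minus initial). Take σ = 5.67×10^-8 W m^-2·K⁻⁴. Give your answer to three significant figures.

Before: T₁ = [10400·0.583/(4σ)]^(1/4) = 404.4 K.
Final:   T₂ = [S(1−0.45)/(4σ)]^(1/4) = 398.5 K.
Change: 398.5 − 404.4 = -5.848 K.

-5.85 K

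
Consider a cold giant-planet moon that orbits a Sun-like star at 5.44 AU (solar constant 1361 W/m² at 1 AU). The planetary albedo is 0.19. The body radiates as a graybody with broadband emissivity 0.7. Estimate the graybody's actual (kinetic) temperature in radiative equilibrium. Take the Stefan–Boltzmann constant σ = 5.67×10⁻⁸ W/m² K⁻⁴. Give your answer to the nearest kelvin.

124 kelvin

Irradiance scales as 1/d², so S = 1361 W/m² × (1/5.44)² = 45.99 W/m².
Averaging over the sphere, the absorbed flux is S(1−α)/4 = 9.313 W/m².
Radiative balance εσT⁴ = 9.313 gives T = [9.313/(0.7·σ)]^(1/4) = 123.8 K.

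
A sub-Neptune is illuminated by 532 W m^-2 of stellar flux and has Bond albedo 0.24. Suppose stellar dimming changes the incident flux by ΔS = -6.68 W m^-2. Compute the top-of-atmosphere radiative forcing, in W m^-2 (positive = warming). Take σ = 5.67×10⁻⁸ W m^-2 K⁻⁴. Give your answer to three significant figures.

-1.27 W m^-2

Only a fraction (1−α) is absorbed and it's spread over 4πR², so ΔF = (1−α)ΔS/4 = -1.269 W m^-2.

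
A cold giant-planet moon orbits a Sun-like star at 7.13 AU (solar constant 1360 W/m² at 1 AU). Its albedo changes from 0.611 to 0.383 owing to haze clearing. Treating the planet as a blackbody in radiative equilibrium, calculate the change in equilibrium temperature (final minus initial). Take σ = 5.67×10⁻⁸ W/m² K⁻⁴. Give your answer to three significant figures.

By the inverse-square law, S = 1360/7.13² = 26.75 W/m².
Before: T₁ = [26.75·0.389/(4σ)]^(1/4) = 82.30 K.
Final:   T₂ = [S(1−0.383)/(4σ)]^(1/4) = 92.36 K.
Change: 92.36 − 82.30 = 10.06 K.

10.1 kelvin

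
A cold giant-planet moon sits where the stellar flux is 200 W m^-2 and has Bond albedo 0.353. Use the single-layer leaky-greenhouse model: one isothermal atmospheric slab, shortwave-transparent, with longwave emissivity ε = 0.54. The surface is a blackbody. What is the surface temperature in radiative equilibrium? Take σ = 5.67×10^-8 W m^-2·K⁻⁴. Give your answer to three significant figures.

167 kelvin

Effective emission temperature (TOA balance): σT_e⁴ = S(1−α)/4 = 32.35 W m^-2 → T_e = 154.6 K.
For a single slab of emissivity ε, T_s⁴ = 2T_e⁴/(2−ε); thus T_s = 154.6·(1.37)^(1/4) = 167.2 K.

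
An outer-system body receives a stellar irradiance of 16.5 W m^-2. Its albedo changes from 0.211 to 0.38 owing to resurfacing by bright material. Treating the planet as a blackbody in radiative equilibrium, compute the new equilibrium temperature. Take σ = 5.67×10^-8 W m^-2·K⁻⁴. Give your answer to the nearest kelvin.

With the new albedo, S(1−α₂)/4 = 2.558 W m^-2, so T₂ = 81.95 K.

82 K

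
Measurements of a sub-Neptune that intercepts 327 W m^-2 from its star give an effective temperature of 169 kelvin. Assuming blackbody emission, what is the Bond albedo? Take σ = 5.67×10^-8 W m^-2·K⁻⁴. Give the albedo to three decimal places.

From σT⁴ = S(1−α)/4 we invert for α: 1−α = 4σT⁴/S.
4σT⁴ = 4·5.67×10⁻⁸·(169)⁴ = 185.0 W m^-2.
1−α = 185.0/327.0 = 0.5658, so α = 0.4342.

0.434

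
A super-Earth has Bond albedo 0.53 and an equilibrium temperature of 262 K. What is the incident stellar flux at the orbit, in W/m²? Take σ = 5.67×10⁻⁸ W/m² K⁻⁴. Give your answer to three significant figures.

2270 W/m²

From S(1−α)/4 = σT⁴: S = 4σT⁴/(1−α).
The emitted flux is σT⁴ = 267.2 W/m².
S = 4·267.2/0.47 = 2274 W/m².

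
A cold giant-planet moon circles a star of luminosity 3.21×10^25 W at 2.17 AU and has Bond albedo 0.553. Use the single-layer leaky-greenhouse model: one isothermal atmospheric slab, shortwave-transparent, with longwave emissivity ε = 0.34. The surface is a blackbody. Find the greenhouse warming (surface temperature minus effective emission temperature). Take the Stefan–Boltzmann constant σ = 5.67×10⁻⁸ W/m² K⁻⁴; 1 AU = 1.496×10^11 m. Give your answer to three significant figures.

3.96 K

Orbital distance: d = 2.17 AU = 3.246×10^11 m.
Flux at the orbit: S = L/(4πd²) = 3.21×10^25/(4π·(3.25×10^11)²) = 24.24 W/m².
At the top of the atmosphere, σT_e⁴ = S(1−α)/4 = 2.709 W/m², giving T_e = 83.14 K.
Surface balance with a leaky layer gives σT_s⁴ = σT_e⁴·2/(2−ε), so T_s = T_e·[2/(2−0.34)]^(1/4) = 87.10 K.
The atmosphere warms the surface by 3.964 K.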